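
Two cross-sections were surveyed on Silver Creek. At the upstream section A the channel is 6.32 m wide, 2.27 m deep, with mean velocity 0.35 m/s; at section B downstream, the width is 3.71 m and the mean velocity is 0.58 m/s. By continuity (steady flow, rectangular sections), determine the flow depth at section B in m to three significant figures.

Q = A₁V₁ = (6.32×2.27) × 0.35 = 5.021 m³/s
d₂ = Q/(b₂ V₂) = 5.021/(3.71×0.58) = 2.334 m

2.33 m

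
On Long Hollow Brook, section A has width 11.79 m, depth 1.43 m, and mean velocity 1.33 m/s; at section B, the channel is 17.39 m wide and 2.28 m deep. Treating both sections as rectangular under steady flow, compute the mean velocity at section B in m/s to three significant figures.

0.566 m/s

Q = A₁V₁ = (11.79×1.43) × 1.33 = 22.42 m³/s
A₂ = 17.39 × 2.28 = 39.65 m²
V₂ = Q/A₂ = 22.42/39.65 = 0.5655 m/s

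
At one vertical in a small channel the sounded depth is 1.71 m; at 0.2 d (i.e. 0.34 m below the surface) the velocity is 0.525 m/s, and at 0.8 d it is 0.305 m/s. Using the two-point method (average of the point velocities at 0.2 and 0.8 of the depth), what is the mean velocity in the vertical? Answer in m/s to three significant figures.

v̄ = (0.525 + 0.305) / 2 = 0.4150 m/s

0.415 m/s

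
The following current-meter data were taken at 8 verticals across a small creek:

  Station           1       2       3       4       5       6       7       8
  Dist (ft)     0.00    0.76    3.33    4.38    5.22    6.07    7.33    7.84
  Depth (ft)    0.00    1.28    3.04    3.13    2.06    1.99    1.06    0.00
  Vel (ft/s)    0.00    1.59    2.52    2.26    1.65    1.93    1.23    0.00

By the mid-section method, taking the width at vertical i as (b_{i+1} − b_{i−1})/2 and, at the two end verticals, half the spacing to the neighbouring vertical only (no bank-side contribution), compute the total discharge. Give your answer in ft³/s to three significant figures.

32.0 ft³/s

w_2 = (3.33 − 0.00)/2 = 1.665 ft; q_2 = 1.59 × 1.28 × 1.665 = 3.389 ft³/s
w_3 = (4.38 − 0.76)/2 = 1.81 ft; q_3 = 2.52 × 3.04 × 1.81 = 13.87 ft³/s
w_4 = (5.22 − 3.33)/2 = 0.945 ft; q_4 = 2.26 × 3.13 × 0.945 = 6.685 ft³/s
w_5 = (6.07 − 4.38)/2 = 0.845 ft; q_5 = 1.65 × 2.06 × 0.845 = 2.872 ft³/s
w_6 = (7.33 − 5.22)/2 = 1.055 ft; q_6 = 1.93 × 1.99 × 1.055 = 4.052 ft³/s
w_7 = (7.84 − 6.07)/2 = 0.885 ft; q_7 = 1.23 × 1.06 × 0.885 = 1.154 ft³/s
Stations 1, 8 contribute zero (depth or velocity is 0).
Q = Σ qᵢ = 32.02 ft³/s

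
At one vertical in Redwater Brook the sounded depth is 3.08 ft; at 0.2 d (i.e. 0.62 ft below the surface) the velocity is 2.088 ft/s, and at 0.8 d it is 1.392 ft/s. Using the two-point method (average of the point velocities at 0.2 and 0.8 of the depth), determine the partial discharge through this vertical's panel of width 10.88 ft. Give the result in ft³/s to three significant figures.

v̄ = (2.088 + 1.392) / 2 = 1.740 ft/s
q = v̄ × d × w = 1.740 × 3.08 × 10.88 = 58.31 ft³/s

58.3 ft³/s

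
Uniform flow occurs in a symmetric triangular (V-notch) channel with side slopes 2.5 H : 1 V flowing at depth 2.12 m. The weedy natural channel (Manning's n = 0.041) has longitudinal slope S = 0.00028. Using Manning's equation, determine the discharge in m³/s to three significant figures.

4.54 m³/s

A = z·y² = 2.5×2.12² = 11.24 m²
P = 2y√(1+z²) = 2×2.12×√(1+2.5²) = 11.42 m
R = A/P = 11.24/11.42 = 0.9842 m
Q = (1/n)·A·R^(2/3)·S^(1/2) = (1/0.041) × 11.24 × 0.9842^(2/3) × 0.00028^(1/2) = 4.537 m³/s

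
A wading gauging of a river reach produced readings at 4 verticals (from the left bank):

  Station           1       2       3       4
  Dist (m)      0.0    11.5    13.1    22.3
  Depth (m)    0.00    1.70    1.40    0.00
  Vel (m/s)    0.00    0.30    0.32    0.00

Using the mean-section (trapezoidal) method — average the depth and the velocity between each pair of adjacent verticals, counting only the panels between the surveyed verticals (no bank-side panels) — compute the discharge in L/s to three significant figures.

3270 L/s

Panel 1-2: Δb = 11.5 m, d̄ = (0.00+1.70)/2 = 0.85, v̄ = (0.00+0.30)/2 = 0.15 → q = 11.5×0.85×0.15 = 1.466 m³/s
Panel 2-3: Δb = 1.6 m, d̄ = (1.70+1.40)/2 = 1.55, v̄ = (0.30+0.32)/2 = 0.31 → q = 1.6×1.55×0.31 = 0.7688 m³/s
Panel 3-4: Δb = 9.2 m, d̄ = (1.40+0.00)/2 = 0.7, v̄ = (0.32+0.00)/2 = 0.16 → q = 9.2×0.7×0.16 = 1.030 m³/s
Q = Σ q = 3.265 m³/s
= 3.265 × 1000 = 3265 L/s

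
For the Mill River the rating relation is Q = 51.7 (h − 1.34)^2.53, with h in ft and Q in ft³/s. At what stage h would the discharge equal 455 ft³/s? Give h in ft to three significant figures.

3.70 ft

h − h₀ = (Q/C)^(1/b) = (455/51.7)^(1/2.53) = 2.362 ft
h = 1.34 + 2.362 = 3.702 ft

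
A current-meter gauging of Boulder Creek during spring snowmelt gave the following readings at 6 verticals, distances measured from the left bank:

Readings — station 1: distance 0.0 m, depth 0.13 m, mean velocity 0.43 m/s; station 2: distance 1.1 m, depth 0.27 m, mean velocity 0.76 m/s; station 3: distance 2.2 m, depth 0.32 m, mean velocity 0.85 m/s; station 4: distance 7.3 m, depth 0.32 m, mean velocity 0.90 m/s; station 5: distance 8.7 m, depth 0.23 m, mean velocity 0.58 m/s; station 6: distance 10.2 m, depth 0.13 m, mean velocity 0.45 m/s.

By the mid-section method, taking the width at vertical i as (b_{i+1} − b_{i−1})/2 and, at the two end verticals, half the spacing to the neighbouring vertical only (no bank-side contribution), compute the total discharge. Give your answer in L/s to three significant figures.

w_1 = (1.1 − 0.0)/2 = 0.55 m; q_1 = 0.43 × 0.13 × 0.55 = 0.03075 m³/s
w_2 = (2.2 − 0.0)/2 = 1.1 m; q_2 = 0.76 × 0.27 × 1.1 = 0.2257 m³/s
w_3 = (7.3 − 1.1)/2 = 3.1 m; q_3 = 0.85 × 0.32 × 3.1 = 0.8432 m³/s
w_4 = (8.7 − 2.2)/2 = 3.25 m; q_4 = 0.90 × 0.32 × 3.25 = 0.9360 m³/s
w_5 = (10.2 − 7.3)/2 = 1.45 m; q_5 = 0.58 × 0.23 × 1.45 = 0.1934 m³/s
w_6 = (10.2 − 8.7)/2 = 0.75 m; q_6 = 0.45 × 0.13 × 0.75 = 0.04388 m³/s
Q = Σ qᵢ = 2.273 m³/s
= 2.273 × 1000 = 2273 L/s

2270 L/s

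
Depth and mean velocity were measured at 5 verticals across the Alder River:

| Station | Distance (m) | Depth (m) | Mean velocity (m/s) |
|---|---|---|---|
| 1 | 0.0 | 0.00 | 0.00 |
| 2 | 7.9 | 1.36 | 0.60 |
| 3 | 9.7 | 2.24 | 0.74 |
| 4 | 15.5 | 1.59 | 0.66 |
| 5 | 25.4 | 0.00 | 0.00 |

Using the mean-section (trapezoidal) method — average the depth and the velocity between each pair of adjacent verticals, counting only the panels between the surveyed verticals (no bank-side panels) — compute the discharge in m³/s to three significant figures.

Panel 1-2: Δb = 7.9 m, d̄ = (0.00+1.36)/2 = 0.68, v̄ = (0.00+0.60)/2 = 0.3 → q = 7.9×0.68×0.3 = 1.612 m³/s
Panel 2-3: Δb = 1.8 m, d̄ = (1.36+2.24)/2 = 1.8, v̄ = (0.60+0.74)/2 = 0.67 → q = 1.8×1.8×0.67 = 2.171 m³/s
Panel 3-4: Δb = 5.8 m, d̄ = (2.24+1.59)/2 = 1.915, v̄ = (0.74+0.66)/2 = 0.7 → q = 5.8×1.915×0.7 = 7.775 m³/s
Panel 4-5: Δb = 9.9 m, d̄ = (1.59+0.00)/2 = 0.795, v̄ = (0.66+0.00)/2 = 0.33 → q = 9.9×0.795×0.33 = 2.597 m³/s
Q = Σ q = 14.15 m³/s

14.2 m³/s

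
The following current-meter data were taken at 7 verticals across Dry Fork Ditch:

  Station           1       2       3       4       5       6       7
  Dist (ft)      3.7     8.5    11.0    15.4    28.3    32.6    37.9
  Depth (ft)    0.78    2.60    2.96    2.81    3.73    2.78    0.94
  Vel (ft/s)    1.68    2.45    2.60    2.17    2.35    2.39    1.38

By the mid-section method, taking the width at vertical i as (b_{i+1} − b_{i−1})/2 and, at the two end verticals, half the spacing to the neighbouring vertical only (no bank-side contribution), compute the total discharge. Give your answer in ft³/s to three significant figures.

w_1 = (8.5 − 3.7)/2 = 2.4 ft; q_1 = 1.68 × 0.78 × 2.4 = 3.145 ft³/s
w_2 = (11.0 − 3.7)/2 = 3.65 ft; q_2 = 2.45 × 2.60 × 3.65 = 23.25 ft³/s
w_3 = (15.4 − 8.5)/2 = 3.45 ft; q_3 = 2.60 × 2.96 × 3.45 = 26.55 ft³/s
w_4 = (28.3 − 11.0)/2 = 8.65 ft; q_4 = 2.17 × 2.81 × 8.65 = 52.75 ft³/s
w_5 = (32.6 − 15.4)/2 = 8.6 ft; q_5 = 2.35 × 3.73 × 8.6 = 75.38 ft³/s
w_6 = (37.9 − 28.3)/2 = 4.8 ft; q_6 = 2.39 × 2.78 × 4.8 = 31.89 ft³/s
w_7 = (37.9 − 32.6)/2 = 2.65 ft; q_7 = 1.38 × 0.94 × 2.65 = 3.438 ft³/s
Q = Σ qᵢ = 216.4 ft³/s

216 ft³/s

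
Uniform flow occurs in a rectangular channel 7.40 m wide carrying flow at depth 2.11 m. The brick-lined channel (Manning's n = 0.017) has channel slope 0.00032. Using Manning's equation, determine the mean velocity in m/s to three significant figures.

1.28 m/s

A = b·y = 7.40 × 2.11 = 15.61 m²
P = b + 2y = 7.40 + 2×2.11 = 11.62 m
R = A/P = 15.61/11.62 = 1.344 m
Q = (1/n)·A·R^(2/3)·S^(1/2) = (1/0.017) × 15.61 × 1.344^(2/3) × 0.00032^(1/2) = 20.01 m³/s
V = Q/A = 20.01/15.61 = 1.281 m/s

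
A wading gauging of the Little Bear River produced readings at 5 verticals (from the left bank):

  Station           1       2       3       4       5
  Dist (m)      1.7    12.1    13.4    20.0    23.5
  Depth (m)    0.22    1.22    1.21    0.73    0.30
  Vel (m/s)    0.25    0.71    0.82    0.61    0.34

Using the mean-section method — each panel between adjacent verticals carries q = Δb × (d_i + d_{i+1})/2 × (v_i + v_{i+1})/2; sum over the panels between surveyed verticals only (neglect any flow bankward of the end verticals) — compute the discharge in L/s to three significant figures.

10200 L/s

Panel 1-2: Δb = 10.4 m, d̄ = (0.22+1.22)/2 = 0.72, v̄ = (0.25+0.71)/2 = 0.48 → q = 10.4×0.72×0.48 = 3.594 m³/s
Panel 2-3: Δb = 1.3 m, d̄ = (1.22+1.21)/2 = 1.215, v̄ = (0.71+0.82)/2 = 0.765 → q = 1.3×1.215×0.765 = 1.208 m³/s
Panel 3-4: Δb = 6.6 m, d̄ = (1.21+0.73)/2 = 0.97, v̄ = (0.82+0.61)/2 = 0.715 → q = 6.6×0.97×0.715 = 4.577 m³/s
Panel 4-5: Δb = 3.5 m, d̄ = (0.73+0.30)/2 = 0.515, v̄ = (0.61+0.34)/2 = 0.475 → q = 3.5×0.515×0.475 = 0.8562 m³/s
Q = Σ q = 10.24 m³/s
= 10.24 × 1000 = 10240 L/s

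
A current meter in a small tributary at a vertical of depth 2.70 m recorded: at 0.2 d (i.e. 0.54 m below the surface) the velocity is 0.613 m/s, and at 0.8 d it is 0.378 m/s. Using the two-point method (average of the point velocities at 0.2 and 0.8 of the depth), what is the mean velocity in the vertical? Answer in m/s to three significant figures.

0.496 m/s

v̄ = (0.613 + 0.378) / 2 = 0.4955 m/s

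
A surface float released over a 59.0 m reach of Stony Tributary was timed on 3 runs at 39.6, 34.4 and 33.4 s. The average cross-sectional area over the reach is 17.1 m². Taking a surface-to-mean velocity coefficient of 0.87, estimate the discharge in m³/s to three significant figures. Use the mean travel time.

t̄ = (39.6 + 34.4 + 33.4) / 3 = 35.8 s
v_surface = L / t̄ = 59.0 / 35.8 = 1.648 m/s
v_mean = 0.87 × 1.648 = 1.434 m/s
Q = A × v_mean = 17.1 × 1.434 = 24.52 m³/s

24.5 m³/s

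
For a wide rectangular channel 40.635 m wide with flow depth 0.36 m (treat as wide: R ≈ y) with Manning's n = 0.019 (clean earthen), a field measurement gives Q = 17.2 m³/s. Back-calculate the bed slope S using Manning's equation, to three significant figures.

0.00195

A = b·y = 40.635 × 0.36 = 14.63 m²
Wide channel: R ≈ y = 0.36 m
S = (Q·n / (1·A·R^(2/3)))² = (17.2×0.019 / (1×14.63×0.5061))² = 0.001949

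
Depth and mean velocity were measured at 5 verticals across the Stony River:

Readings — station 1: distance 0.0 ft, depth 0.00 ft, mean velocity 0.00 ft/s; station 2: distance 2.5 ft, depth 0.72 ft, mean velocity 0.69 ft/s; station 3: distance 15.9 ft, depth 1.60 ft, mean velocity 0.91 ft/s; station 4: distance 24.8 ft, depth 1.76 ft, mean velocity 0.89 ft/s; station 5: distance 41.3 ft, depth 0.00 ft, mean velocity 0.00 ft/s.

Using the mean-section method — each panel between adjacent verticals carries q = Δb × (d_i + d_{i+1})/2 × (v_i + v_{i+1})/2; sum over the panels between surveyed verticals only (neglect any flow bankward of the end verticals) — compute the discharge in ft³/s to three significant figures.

Panel 1-2: Δb = 2.5 ft, d̄ = (0.00+0.72)/2 = 0.36, v̄ = (0.00+0.69)/2 = 0.345 → q = 2.5×0.36×0.345 = 0.3105 ft³/s
Panel 2-3: Δb = 13.4 ft, d̄ = (0.72+1.60)/2 = 1.16, v̄ = (0.69+0.91)/2 = 0.8 → q = 13.4×1.16×0.8 = 12.44 ft³/s
Panel 3-4: Δb = 8.9 ft, d̄ = (1.60+1.76)/2 = 1.68, v̄ = (0.91+0.89)/2 = 0.9 → q = 8.9×1.68×0.9 = 13.46 ft³/s
Panel 4-5: Δb = 16.5 ft, d̄ = (1.76+0.00)/2 = 0.88, v̄ = (0.89+0.00)/2 = 0.445 → q = 16.5×0.88×0.445 = 6.461 ft³/s
Q = Σ q = 32.66 ft³/s

32.7 ft³/s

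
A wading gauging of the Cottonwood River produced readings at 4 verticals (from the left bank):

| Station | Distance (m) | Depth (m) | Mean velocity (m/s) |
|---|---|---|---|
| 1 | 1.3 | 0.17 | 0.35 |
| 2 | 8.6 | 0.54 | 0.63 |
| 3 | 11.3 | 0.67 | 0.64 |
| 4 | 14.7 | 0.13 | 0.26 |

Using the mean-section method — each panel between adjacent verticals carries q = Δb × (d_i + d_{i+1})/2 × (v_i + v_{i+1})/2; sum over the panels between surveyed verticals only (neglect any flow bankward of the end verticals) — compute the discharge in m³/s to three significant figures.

2.92 m³/s

Panel 1-2: Δb = 7.3 m, d̄ = (0.17+0.54)/2 = 0.355, v̄ = (0.35+0.63)/2 = 0.49 → q = 7.3×0.355×0.49 = 1.270 m³/s
Panel 2-3: Δb = 2.7 m, d̄ = (0.54+0.67)/2 = 0.605, v̄ = (0.63+0.64)/2 = 0.635 → q = 2.7×0.605×0.635 = 1.037 m³/s
Panel 3-4: Δb = 3.4 m, d̄ = (0.67+0.13)/2 = 0.4, v̄ = (0.64+0.26)/2 = 0.45 → q = 3.4×0.4×0.45 = 0.6120 m³/s
Q = Σ q = 2.919 m³/s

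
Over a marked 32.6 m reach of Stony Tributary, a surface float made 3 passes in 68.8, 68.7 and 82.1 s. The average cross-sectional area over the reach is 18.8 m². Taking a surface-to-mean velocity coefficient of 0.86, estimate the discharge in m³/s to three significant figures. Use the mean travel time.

7.20 m³/s

t̄ = (68.8 + 68.7 + 82.1) / 3 = 73.2 s
v_surface = L / t̄ = 32.6 / 73.2 = 0.4454 m/s
v_mean = 0.86 × 0.4454 = 0.3830 m/s
Q = A × v_mean = 18.8 × 0.3830 = 7.201 m³/s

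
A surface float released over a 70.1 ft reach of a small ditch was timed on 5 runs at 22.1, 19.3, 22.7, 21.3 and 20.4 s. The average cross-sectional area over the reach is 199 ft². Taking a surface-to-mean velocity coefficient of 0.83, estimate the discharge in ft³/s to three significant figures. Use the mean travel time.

t̄ = (22.1 + 19.3 + 22.7 + 21.3 + 20.4) / 5 = 21.16 s
v_surface = L / t̄ = 70.1 / 21.16 = 3.313 ft/s
v_mean = 0.83 × 3.313 = 2.750 ft/s
Q = A × v_mean = 199 × 2.750 = 547.2 ft³/s

547 ft³/s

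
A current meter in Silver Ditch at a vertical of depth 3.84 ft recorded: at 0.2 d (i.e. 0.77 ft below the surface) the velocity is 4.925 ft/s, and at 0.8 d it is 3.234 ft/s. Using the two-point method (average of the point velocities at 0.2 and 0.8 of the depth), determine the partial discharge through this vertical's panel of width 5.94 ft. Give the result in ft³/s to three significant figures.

93.1 ft³/s

v̄ = (4.925 + 3.234) / 2 = 4.080 ft/s
q = v̄ × d × w = 4.080 × 3.84 × 5.94 = 93.05 ft³/s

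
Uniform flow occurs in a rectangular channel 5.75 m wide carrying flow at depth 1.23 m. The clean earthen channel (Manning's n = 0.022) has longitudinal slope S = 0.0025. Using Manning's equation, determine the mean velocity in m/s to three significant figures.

2.06 m/s

A = b·y = 5.75 × 1.23 = 7.073 m²
P = b + 2y = 5.75 + 2×1.23 = 8.210 m
R = A/P = 7.073/8.210 = 0.8614 m
Q = (1/n)·A·R^(2/3)·S^(1/2) = (1/0.022) × 7.073 × 0.8614^(2/3) × 0.0025^(1/2) = 14.55 m³/s
V = Q/A = 14.55/7.073 = 2.058 m/s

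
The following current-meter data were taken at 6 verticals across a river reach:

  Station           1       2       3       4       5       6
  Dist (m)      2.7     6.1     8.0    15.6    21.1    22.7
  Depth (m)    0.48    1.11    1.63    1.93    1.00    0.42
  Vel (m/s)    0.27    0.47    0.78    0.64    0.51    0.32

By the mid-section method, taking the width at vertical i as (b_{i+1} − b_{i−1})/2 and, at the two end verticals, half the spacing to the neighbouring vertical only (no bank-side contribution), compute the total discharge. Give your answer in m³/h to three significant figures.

w_1 = (6.1 − 2.7)/2 = 1.7 m; q_1 = 0.27 × 0.48 × 1.7 = 0.2203 m³/s
w_2 = (8.0 − 2.7)/2 = 2.65 m; q_2 = 0.47 × 1.11 × 2.65 = 1.383 m³/s
w_3 = (15.6 − 6.1)/2 = 4.75 m; q_3 = 0.78 × 1.63 × 4.75 = 6.039 m³/s
w_4 = (21.1 − 8.0)/2 = 6.55 m; q_4 = 0.64 × 1.93 × 6.55 = 8.091 m³/s
w_5 = (22.7 − 15.6)/2 = 3.55 m; q_5 = 0.51 × 1.00 × 3.55 = 1.811 m³/s
w_6 = (22.7 − 21.1)/2 = 0.8 m; q_6 = 0.32 × 0.42 × 0.8 = 0.1075 m³/s
Q = Σ qᵢ = 17.65 m³/s
= 17.65 × 3600 = 63540 m³/h

63500 m³/h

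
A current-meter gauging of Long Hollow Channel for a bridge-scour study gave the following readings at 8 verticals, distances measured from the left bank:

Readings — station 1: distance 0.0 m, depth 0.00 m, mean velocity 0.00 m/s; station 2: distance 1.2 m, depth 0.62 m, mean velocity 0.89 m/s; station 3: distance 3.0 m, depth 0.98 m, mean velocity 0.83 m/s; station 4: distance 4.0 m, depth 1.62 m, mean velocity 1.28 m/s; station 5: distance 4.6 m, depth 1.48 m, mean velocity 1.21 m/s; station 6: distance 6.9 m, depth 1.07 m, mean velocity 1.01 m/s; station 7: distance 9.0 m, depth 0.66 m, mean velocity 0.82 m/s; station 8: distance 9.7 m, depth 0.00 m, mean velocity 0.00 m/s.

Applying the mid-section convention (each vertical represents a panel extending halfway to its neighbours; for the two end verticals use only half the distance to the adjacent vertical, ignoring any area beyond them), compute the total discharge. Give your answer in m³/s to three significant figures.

9.36 m³/s

w_2 = (3.0 − 0.0)/2 = 1.5 m; q_2 = 0.89 × 0.62 × 1.5 = 0.8277 m³/s
w_3 = (4.0 − 1.2)/2 = 1.4 m; q_3 = 0.83 × 0.98 × 1.4 = 1.139 m³/s
w_4 = (4.6 − 3.0)/2 = 0.8 m; q_4 = 1.28 × 1.62 × 0.8 = 1.659 m³/s
w_5 = (6.9 − 4.0)/2 = 1.45 m; q_5 = 1.21 × 1.48 × 1.45 = 2.597 m³/s
w_6 = (9.0 − 4.6)/2 = 2.2 m; q_6 = 1.01 × 1.07 × 2.2 = 2.378 m³/s
w_7 = (9.7 − 6.9)/2 = 1.4 m; q_7 = 0.82 × 0.66 × 1.4 = 0.7577 m³/s
Stations 1, 8 contribute zero (depth or velocity is 0).
Q = Σ qᵢ = 9.357 m³/s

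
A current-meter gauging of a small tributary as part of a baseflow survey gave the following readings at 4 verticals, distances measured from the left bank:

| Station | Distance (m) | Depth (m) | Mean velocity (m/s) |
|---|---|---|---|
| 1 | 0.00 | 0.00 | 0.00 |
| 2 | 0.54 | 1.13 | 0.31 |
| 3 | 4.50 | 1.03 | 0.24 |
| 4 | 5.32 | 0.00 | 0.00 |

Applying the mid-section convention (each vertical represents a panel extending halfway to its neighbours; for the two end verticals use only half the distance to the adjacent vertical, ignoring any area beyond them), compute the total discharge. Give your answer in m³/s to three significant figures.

w_2 = (4.50 − 0.00)/2 = 2.25 m; q_2 = 0.31 × 1.13 × 2.25 = 0.7882 m³/s
w_3 = (5.32 − 0.54)/2 = 2.39 m; q_3 = 0.24 × 1.03 × 2.39 = 0.5908 m³/s
Stations 1, 4 contribute zero (depth or velocity is 0).
Q = Σ qᵢ = 1.379 m³/s

1.38 m³/s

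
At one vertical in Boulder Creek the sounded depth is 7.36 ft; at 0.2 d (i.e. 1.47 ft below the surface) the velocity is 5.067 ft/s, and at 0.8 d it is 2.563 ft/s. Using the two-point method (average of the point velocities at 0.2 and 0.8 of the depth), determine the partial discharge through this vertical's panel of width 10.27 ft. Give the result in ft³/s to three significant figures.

v̄ = (5.067 + 2.563) / 2 = 3.815 ft/s
q = v̄ × d × w = 3.815 × 7.36 × 10.27 = 288.4 ft³/s

288 ft³/s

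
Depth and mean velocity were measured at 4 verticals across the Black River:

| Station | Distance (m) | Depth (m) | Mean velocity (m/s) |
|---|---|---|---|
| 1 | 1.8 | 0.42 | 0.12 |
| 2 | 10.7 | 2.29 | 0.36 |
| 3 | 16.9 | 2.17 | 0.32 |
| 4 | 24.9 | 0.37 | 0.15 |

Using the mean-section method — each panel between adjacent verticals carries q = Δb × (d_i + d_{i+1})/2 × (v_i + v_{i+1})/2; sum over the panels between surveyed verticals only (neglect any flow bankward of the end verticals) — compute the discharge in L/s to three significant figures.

9980 L/s

Panel 1-2: Δb = 8.9 m, d̄ = (0.42+2.29)/2 = 1.355, v̄ = (0.12+0.36)/2 = 0.24 → q = 8.9×1.355×0.24 = 2.894 m³/s
Panel 2-3: Δb = 6.2 m, d̄ = (2.29+2.17)/2 = 2.23, v̄ = (0.36+0.32)/2 = 0.34 → q = 6.2×2.23×0.34 = 4.701 m³/s
Panel 3-4: Δb = 8 m, d̄ = (2.17+0.37)/2 = 1.27, v̄ = (0.32+0.15)/2 = 0.235 → q = 8×1.27×0.235 = 2.388 m³/s
Q = Σ q = 9.983 m³/s
= 9.983 × 1000 = 9983 L/s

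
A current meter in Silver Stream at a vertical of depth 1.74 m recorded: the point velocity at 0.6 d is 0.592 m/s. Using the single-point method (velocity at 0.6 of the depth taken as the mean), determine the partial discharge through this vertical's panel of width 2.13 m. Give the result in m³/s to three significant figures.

v̄ = v₀.₆ = 0.592 m/s
q = v̄ × d × w = 0.5920 × 1.74 × 2.13 = 2.194 m³/s

2.19 m³/s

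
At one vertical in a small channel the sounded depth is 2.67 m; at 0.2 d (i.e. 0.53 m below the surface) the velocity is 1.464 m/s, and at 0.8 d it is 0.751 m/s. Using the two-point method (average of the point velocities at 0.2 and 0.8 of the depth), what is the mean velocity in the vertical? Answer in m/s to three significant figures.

v̄ = (1.464 + 0.751) / 2 = 1.108 m/s

1.11 m/s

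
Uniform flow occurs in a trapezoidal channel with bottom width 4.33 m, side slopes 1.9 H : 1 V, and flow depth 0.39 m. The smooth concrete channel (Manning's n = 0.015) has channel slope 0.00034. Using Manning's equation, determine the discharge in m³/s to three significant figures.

A = (b + z·y)·y = (4.33 + 1.9×0.39)×0.39 = 1.978 m²
P = b + 2y√(1+z²) = 4.33 + 2×0.39×√(1+1.9²) = 6.005 m
R = A/P = 1.978/6.005 = 0.3294 m
Q = (1/n)·A·R^(2/3)·S^(1/2) = (1/0.015) × 1.978 × 0.3294^(2/3) × 0.00034^(1/2) = 1.159 m³/s

1.16 m³/s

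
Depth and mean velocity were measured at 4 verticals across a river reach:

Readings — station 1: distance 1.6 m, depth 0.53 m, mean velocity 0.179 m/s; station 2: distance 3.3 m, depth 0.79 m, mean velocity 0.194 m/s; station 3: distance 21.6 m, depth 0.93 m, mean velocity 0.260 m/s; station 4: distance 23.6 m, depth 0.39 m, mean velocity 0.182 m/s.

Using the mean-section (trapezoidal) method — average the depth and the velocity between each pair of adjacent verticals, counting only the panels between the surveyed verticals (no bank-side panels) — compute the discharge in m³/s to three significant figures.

4.07 m³/s

Panel 1-2: Δb = 1.7 m, d̄ = (0.53+0.79)/2 = 0.66, v̄ = (0.179+0.194)/2 = 0.1865 → q = 1.7×0.66×0.1865 = 0.2093 m³/s
Panel 2-3: Δb = 18.3 m, d̄ = (0.79+0.93)/2 = 0.86, v̄ = (0.194+0.260)/2 = 0.227 → q = 18.3×0.86×0.227 = 3.573 m³/s
Panel 3-4: Δb = 2 m, d̄ = (0.93+0.39)/2 = 0.66, v̄ = (0.260+0.182)/2 = 0.221 → q = 2×0.66×0.221 = 0.2917 m³/s
Q = Σ q = 4.073 m³/s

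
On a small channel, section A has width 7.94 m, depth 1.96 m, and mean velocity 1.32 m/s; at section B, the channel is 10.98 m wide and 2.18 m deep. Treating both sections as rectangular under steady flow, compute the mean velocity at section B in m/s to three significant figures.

0.858 m/s

Q = A₁V₁ = (7.94×1.96) × 1.32 = 20.54 m³/s
A₂ = 10.98 × 2.18 = 23.94 m²
V₂ = Q/A₂ = 20.54/23.94 = 0.8582 m/s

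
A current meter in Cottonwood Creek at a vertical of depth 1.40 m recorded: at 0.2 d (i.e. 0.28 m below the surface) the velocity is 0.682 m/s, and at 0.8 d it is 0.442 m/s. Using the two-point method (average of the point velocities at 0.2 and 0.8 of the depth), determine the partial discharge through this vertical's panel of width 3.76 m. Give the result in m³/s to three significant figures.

2.96 m³/s

v̄ = (0.682 + 0.442) / 2 = 0.5620 m/s
q = v̄ × d × w = 0.5620 × 1.40 × 3.76 = 2.958 m³/s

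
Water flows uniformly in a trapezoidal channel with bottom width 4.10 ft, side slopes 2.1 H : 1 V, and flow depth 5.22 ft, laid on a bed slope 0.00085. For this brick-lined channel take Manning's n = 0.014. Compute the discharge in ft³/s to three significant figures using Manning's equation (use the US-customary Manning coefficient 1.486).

480 ft³/s

A = (b + z·y)·y = (4.10 + 2.1×5.22)×5.22 = 78.62 ft²
P = b + 2y√(1+z²) = 4.10 + 2×5.22×√(1+2.1²) = 28.38 ft
R = A/P = 78.62/28.38 = 2.770 ft
Q = (1.486/n)·A·R^(2/3)·S^(1/2) = (1.486/0.014) × 78.62 × 2.770^(2/3) × 0.00085^(1/2) = 479.9 ft³/s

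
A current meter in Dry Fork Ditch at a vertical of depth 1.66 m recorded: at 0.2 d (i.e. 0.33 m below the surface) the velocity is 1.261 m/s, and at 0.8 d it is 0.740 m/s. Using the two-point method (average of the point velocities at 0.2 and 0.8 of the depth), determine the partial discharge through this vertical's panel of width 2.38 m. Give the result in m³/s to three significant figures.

v̄ = (1.261 + 0.740) / 2 = 1.001 m/s
q = v̄ × d × w = 1.001 × 1.66 × 2.38 = 3.953 m³/s

3.95 m³/s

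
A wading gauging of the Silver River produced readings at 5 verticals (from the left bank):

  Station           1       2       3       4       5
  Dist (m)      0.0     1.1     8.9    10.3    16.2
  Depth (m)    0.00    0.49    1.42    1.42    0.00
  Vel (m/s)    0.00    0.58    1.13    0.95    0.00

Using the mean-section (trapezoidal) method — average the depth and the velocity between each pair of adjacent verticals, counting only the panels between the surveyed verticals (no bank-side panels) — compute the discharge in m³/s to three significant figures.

Panel 1-2: Δb = 1.1 m, d̄ = (0.00+0.49)/2 = 0.245, v̄ = (0.00+0.58)/2 = 0.29 → q = 1.1×0.245×0.29 = 0.07816 m³/s
Panel 2-3: Δb = 7.8 m, d̄ = (0.49+1.42)/2 = 0.955, v̄ = (0.58+1.13)/2 = 0.855 → q = 7.8×0.955×0.855 = 6.369 m³/s
Panel 3-4: Δb = 1.4 m, d̄ = (1.42+1.42)/2 = 1.42, v̄ = (1.13+0.95)/2 = 1.04 → q = 1.4×1.42×1.04 = 2.068 m³/s
Panel 4-5: Δb = 5.9 m, d̄ = (1.42+0.00)/2 = 0.71, v̄ = (0.95+0.00)/2 = 0.475 → q = 5.9×0.71×0.475 = 1.990 m³/s
Q = Σ q = 10.50 m³/s

10.5 m³/s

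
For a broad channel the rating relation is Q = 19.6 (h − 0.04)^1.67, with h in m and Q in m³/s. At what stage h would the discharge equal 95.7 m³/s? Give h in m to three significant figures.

2.62 m

h − h₀ = (Q/C)^(1/b) = (95.7/19.6)^(1/1.67) = 2.584 m
h = 0.04 + 2.584 = 2.624 m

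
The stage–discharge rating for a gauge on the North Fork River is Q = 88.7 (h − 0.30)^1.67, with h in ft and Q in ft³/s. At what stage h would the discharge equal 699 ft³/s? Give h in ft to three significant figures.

h − h₀ = (Q/C)^(1/b) = (699/88.7)^(1/1.67) = 3.442 ft
h = 0.30 + 3.442 = 3.742 ft

3.74 ft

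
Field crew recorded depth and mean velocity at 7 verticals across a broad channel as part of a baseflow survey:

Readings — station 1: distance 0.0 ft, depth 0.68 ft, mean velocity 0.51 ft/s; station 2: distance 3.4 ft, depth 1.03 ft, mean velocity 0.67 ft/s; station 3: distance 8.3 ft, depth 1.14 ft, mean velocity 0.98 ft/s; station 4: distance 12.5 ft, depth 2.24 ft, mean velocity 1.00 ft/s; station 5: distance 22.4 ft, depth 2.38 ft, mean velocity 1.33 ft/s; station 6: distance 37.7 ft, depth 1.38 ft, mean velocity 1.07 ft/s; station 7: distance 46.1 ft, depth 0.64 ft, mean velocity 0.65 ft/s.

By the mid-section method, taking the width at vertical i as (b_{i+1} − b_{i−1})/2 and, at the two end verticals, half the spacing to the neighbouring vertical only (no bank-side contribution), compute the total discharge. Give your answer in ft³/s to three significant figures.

w_1 = (3.4 − 0.0)/2 = 1.7 ft; q_1 = 0.51 × 0.68 × 1.7 = 0.5896 ft³/s
w_2 = (8.3 − 0.0)/2 = 4.15 ft; q_2 = 0.67 × 1.03 × 4.15 = 2.864 ft³/s
w_3 = (12.5 − 3.4)/2 = 4.55 ft; q_3 = 0.98 × 1.14 × 4.55 = 5.083 ft³/s
w_4 = (22.4 − 8.3)/2 = 7.05 ft; q_4 = 1.00 × 2.24 × 7.05 = 15.79 ft³/s
w_5 = (37.7 − 12.5)/2 = 12.6 ft; q_5 = 1.33 × 2.38 × 12.6 = 39.88 ft³/s
w_6 = (46.1 − 22.4)/2 = 11.85 ft; q_6 = 1.07 × 1.38 × 11.85 = 17.50 ft³/s
w_7 = (46.1 − 37.7)/2 = 4.2 ft; q_7 = 0.65 × 0.64 × 4.2 = 1.747 ft³/s
Q = Σ qᵢ = 83.46 ft³/s

83.5 ft³/s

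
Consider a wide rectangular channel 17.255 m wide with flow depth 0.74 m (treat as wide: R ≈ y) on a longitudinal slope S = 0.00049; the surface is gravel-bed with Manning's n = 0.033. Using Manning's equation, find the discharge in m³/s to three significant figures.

A = b·y = 17.255 × 0.74 = 12.77 m²
Wide channel: R ≈ y = 0.74 m
Q = (1/n)·A·R^(2/3)·S^(1/2) = (1/0.033) × 12.77 × 0.7400^(2/3) × 0.00049^(1/2) = 7.007 m³/s

7.01 m³/s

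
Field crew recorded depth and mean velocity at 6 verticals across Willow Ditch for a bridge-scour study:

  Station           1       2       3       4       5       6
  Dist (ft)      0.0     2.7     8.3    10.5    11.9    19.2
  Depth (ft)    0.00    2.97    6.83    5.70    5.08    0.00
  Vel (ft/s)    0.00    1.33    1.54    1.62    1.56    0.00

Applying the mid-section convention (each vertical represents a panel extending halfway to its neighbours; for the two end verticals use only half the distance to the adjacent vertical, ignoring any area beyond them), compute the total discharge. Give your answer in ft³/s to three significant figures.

w_2 = (8.3 − 0.0)/2 = 4.15 ft; q_2 = 1.33 × 2.97 × 4.15 = 16.39 ft³/s
w_3 = (10.5 − 2.7)/2 = 3.9 ft; q_3 = 1.54 × 6.83 × 3.9 = 41.02 ft³/s
w_4 = (11.9 − 8.3)/2 = 1.8 ft; q_4 = 1.62 × 5.70 × 1.8 = 16.62 ft³/s
w_5 = (19.2 − 10.5)/2 = 4.35 ft; q_5 = 1.56 × 5.08 × 4.35 = 34.47 ft³/s
Stations 1, 6 contribute zero (depth or velocity is 0).
Q = Σ qᵢ = 108.5 ft³/s

109 ft³/s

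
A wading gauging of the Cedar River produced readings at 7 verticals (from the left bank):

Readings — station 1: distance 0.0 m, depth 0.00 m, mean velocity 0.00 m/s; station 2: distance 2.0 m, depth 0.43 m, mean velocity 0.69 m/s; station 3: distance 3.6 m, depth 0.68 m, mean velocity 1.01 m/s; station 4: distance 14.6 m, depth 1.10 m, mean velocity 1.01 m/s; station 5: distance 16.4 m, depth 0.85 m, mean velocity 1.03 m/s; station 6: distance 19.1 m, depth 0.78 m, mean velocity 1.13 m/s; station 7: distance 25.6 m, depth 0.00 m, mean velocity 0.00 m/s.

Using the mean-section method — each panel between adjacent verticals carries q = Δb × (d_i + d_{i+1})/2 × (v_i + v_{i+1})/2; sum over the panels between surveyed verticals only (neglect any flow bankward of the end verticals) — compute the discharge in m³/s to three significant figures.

Panel 1-2: Δb = 2 m, d̄ = (0.00+0.43)/2 = 0.215, v̄ = (0.00+0.69)/2 = 0.345 → q = 2×0.215×0.345 = 0.1484 m³/s
Panel 2-3: Δb = 1.6 m, d̄ = (0.43+0.68)/2 = 0.555, v̄ = (0.69+1.01)/2 = 0.85 → q = 1.6×0.555×0.85 = 0.7548 m³/s
Panel 3-4: Δb = 11 m, d̄ = (0.68+1.10)/2 = 0.89, v̄ = (1.01+1.01)/2 = 1.01 → q = 11×0.89×1.01 = 9.888 m³/s
Panel 4-5: Δb = 1.8 m, d̄ = (1.10+0.85)/2 = 0.975, v̄ = (1.01+1.03)/2 = 1.02 → q = 1.8×0.975×1.02 = 1.790 m³/s
Panel 5-6: Δb = 2.7 m, d̄ = (0.85+0.78)/2 = 0.815, v̄ = (1.03+1.13)/2 = 1.08 → q = 2.7×0.815×1.08 = 2.377 m³/s
Panel 6-7: Δb = 6.5 m, d̄ = (0.78+0.00)/2 = 0.39, v̄ = (1.13+0.00)/2 = 0.565 → q = 6.5×0.39×0.565 = 1.432 m³/s
Q = Σ q = 16.39 m³/s

16.4 m³/s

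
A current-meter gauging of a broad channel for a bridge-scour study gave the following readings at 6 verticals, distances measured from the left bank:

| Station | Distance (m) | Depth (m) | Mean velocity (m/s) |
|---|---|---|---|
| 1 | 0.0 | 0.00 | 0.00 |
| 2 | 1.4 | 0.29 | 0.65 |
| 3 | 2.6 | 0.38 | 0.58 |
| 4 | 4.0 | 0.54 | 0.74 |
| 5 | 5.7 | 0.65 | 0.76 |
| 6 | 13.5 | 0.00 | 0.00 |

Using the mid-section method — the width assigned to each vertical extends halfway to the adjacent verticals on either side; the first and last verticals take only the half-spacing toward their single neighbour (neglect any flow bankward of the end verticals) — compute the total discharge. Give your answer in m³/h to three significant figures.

w_2 = (2.6 − 0.0)/2 = 1.3 m; q_2 = 0.65 × 0.29 × 1.3 = 0.2451 m³/s
w_3 = (4.0 − 1.4)/2 = 1.3 m; q_3 = 0.58 × 0.38 × 1.3 = 0.2865 m³/s
w_4 = (5.7 − 2.6)/2 = 1.55 m; q_4 = 0.74 × 0.54 × 1.55 = 0.6194 m³/s
w_5 = (13.5 − 4.0)/2 = 4.75 m; q_5 = 0.76 × 0.65 × 4.75 = 2.347 m³/s
Stations 1, 6 contribute zero (depth or velocity is 0).
Q = Σ qᵢ = 3.497 m³/s
= 3.497 × 3600 = 12590 m³/h

12600 m³/h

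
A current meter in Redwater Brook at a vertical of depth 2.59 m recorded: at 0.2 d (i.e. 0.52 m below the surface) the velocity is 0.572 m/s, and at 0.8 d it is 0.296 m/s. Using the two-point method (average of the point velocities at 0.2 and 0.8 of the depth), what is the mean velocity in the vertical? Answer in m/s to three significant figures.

v̄ = (0.572 + 0.296) / 2 = 0.4340 m/s

0.434 m/s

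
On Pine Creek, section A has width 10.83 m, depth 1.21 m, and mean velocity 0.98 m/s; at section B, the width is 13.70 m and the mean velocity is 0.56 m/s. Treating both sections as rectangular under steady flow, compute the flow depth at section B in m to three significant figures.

1.67 m

Q = A₁V₁ = (10.83×1.21) × 0.98 = 12.84 m³/s
d₂ = Q/(b₂ V₂) = 12.84/(13.70×0.56) = 1.674 m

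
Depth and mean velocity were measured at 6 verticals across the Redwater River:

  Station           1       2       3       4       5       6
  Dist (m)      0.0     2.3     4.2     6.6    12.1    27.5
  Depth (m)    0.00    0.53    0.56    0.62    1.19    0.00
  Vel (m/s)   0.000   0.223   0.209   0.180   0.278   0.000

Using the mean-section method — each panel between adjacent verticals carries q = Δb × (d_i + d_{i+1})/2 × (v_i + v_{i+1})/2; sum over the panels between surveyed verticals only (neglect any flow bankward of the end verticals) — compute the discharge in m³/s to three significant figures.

Panel 1-2: Δb = 2.3 m, d̄ = (0.00+0.53)/2 = 0.265, v̄ = (0.000+0.223)/2 = 0.1115 → q = 2.3×0.265×0.1115 = 0.06796 m³/s
Panel 2-3: Δb = 1.9 m, d̄ = (0.53+0.56)/2 = 0.545, v̄ = (0.223+0.209)/2 = 0.216 → q = 1.9×0.545×0.216 = 0.2237 m³/s
Panel 3-4: Δb = 2.4 m, d̄ = (0.56+0.62)/2 = 0.59, v̄ = (0.209+0.180)/2 = 0.1945 → q = 2.4×0.59×0.1945 = 0.2754 m³/s
Panel 4-5: Δb = 5.5 m, d̄ = (0.62+1.19)/2 = 0.905, v̄ = (0.180+0.278)/2 = 0.229 → q = 5.5×0.905×0.229 = 1.140 m³/s
Panel 5-6: Δb = 15.4 m, d̄ = (1.19+0.00)/2 = 0.595, v̄ = (0.278+0.000)/2 = 0.139 → q = 15.4×0.595×0.139 = 1.274 m³/s
Q = Σ q = 2.981 m³/s

2.98 m³/s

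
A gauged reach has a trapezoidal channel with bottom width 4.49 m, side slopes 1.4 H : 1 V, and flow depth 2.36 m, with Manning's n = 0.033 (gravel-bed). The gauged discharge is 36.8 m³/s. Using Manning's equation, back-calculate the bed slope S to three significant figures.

A = (b + z·y)·y = (4.49 + 1.4×2.36)×2.36 = 18.39 m²
P = b + 2y√(1+z²) = 4.49 + 2×2.36×√(1+1.4²) = 12.61 m
R = A/P = 18.39/12.61 = 1.459 m
S = (Q·n / (1·A·R^(2/3)))² = (36.8×0.033 / (1×18.39×1.286))² = 0.002635

0.00264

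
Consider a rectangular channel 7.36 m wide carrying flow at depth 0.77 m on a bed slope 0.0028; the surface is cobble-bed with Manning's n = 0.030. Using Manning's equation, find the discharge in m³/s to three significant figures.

7.40 m³/s

A = b·y = 7.36 × 0.77 = 5.667 m²
P = b + 2y = 7.36 + 2×0.77 = 8.900 m
R = A/P = 5.667/8.900 = 0.6368 m
Q = (1/n)·A·R^(2/3)·S^(1/2) = (1/0.030) × 5.667 × 0.6368^(2/3) × 0.0028^(1/2) = 7.399 m³/s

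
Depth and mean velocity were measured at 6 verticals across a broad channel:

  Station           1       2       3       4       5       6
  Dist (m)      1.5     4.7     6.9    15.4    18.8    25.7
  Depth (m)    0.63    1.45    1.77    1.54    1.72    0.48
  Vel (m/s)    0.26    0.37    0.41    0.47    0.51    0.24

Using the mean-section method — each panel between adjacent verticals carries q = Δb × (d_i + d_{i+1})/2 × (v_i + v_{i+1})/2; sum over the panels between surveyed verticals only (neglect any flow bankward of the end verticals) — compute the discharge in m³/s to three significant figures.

Panel 1-2: Δb = 3.2 m, d̄ = (0.63+1.45)/2 = 1.04, v̄ = (0.26+0.37)/2 = 0.315 → q = 3.2×1.04×0.315 = 1.048 m³/s
Panel 2-3: Δb = 2.2 m, d̄ = (1.45+1.77)/2 = 1.61, v̄ = (0.37+0.41)/2 = 0.39 → q = 2.2×1.61×0.39 = 1.381 m³/s
Panel 3-4: Δb = 8.5 m, d̄ = (1.77+1.54)/2 = 1.655, v̄ = (0.41+0.47)/2 = 0.44 → q = 8.5×1.655×0.44 = 6.190 m³/s
Panel 4-5: Δb = 3.4 m, d̄ = (1.54+1.72)/2 = 1.63, v̄ = (0.47+0.51)/2 = 0.49 → q = 3.4×1.63×0.49 = 2.716 m³/s
Panel 5-6: Δb = 6.9 m, d̄ = (1.72+0.48)/2 = 1.1, v̄ = (0.51+0.24)/2 = 0.375 → q = 6.9×1.1×0.375 = 2.846 m³/s
Q = Σ q = 14.18 m³/s

14.2 m³/s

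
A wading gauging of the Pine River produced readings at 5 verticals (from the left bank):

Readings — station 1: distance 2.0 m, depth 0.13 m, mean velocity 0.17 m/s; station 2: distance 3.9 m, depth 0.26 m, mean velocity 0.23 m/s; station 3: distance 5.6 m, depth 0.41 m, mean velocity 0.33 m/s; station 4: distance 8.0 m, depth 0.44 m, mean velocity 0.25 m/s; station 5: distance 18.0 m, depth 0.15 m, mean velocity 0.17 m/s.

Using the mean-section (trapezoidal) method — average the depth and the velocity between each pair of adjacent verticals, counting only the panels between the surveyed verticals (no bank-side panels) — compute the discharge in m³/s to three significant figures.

1.15 m³/s

Panel 1-2: Δb = 1.9 m, d̄ = (0.13+0.26)/2 = 0.195, v̄ = (0.17+0.23)/2 = 0.2 → q = 1.9×0.195×0.2 = 0.07410 m³/s
Panel 2-3: Δb = 1.7 m, d̄ = (0.26+0.41)/2 = 0.335, v̄ = (0.23+0.33)/2 = 0.28 → q = 1.7×0.335×0.28 = 0.1595 m³/s
Panel 3-4: Δb = 2.4 m, d̄ = (0.41+0.44)/2 = 0.425, v̄ = (0.33+0.25)/2 = 0.29 → q = 2.4×0.425×0.29 = 0.2958 m³/s
Panel 4-5: Δb = 10 m, d̄ = (0.44+0.15)/2 = 0.295, v̄ = (0.25+0.17)/2 = 0.21 → q = 10×0.295×0.21 = 0.6195 m³/s
Q = Σ q = 1.149 m³/s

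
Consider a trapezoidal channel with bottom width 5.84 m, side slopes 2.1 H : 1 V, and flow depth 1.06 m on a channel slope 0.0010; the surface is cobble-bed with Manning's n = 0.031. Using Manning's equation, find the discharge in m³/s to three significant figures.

A = (b + z·y)·y = (5.84 + 2.1×1.06)×1.06 = 8.550 m²
P = b + 2y√(1+z²) = 5.84 + 2×1.06×√(1+2.1²) = 10.77 m
R = A/P = 8.550/10.77 = 0.7938 m
Q = (1/n)·A·R^(2/3)·S^(1/2) = (1/0.031) × 8.550 × 0.7938^(2/3) × 0.0010^(1/2) = 7.477 m³/s

7.48 m³/s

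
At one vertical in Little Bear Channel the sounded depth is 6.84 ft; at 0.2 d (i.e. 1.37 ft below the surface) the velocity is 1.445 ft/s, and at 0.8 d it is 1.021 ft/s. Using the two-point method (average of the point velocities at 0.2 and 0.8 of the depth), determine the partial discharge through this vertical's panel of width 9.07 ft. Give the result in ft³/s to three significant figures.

76.5 ft³/s

v̄ = (1.445 + 1.021) / 2 = 1.233 ft/s
q = v̄ × d × w = 1.233 × 6.84 × 9.07 = 76.49 ft³/s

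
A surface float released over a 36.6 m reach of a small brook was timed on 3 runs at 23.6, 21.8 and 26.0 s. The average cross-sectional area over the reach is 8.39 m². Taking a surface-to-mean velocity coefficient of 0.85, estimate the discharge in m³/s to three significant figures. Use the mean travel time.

11.0 m³/s

t̄ = (23.6 + 21.8 + 26.0) / 3 = 23.8 s
v_surface = L / t̄ = 36.6 / 23.8 = 1.538 m/s
v_mean = 0.85 × 1.538 = 1.307 m/s
Q = A × v_mean = 8.39 × 1.307 = 10.97 m³/s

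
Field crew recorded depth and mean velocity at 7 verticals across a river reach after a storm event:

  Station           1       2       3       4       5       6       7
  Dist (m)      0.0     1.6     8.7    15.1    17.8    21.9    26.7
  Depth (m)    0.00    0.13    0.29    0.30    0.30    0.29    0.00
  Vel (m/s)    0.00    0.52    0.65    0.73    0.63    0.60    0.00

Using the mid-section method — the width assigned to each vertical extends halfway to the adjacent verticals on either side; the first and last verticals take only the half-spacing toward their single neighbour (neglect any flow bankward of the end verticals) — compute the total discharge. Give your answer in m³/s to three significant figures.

w_2 = (8.7 − 0.0)/2 = 4.35 m; q_2 = 0.52 × 0.13 × 4.35 = 0.2941 m³/s
w_3 = (15.1 − 1.6)/2 = 6.75 m; q_3 = 0.65 × 0.29 × 6.75 = 1.272 m³/s
w_4 = (17.8 − 8.7)/2 = 4.55 m; q_4 = 0.73 × 0.30 × 4.55 = 0.9965 m³/s
w_5 = (21.9 − 15.1)/2 = 3.4 m; q_5 = 0.63 × 0.30 × 3.4 = 0.6426 m³/s
w_6 = (26.7 − 17.8)/2 = 4.45 m; q_6 = 0.60 × 0.29 × 4.45 = 0.7743 m³/s
Stations 1, 7 contribute zero (depth or velocity is 0).
Q = Σ qᵢ = 3.980 m³/s

3.98 m³/s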